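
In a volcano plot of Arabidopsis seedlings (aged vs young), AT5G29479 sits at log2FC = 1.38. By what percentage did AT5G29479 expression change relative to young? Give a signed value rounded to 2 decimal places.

160.27%

Fold change = 2^(1.38) = 2.6027
Percent change = (FC − 1) × 100% = (2.6027 − 1) × 100 = 160.27%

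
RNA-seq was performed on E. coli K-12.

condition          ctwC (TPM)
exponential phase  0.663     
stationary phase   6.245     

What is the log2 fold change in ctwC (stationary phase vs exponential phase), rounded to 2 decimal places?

Fold change = 6.245 / 0.663 = 9.4193
log2(9.4193) = 3.236

3.24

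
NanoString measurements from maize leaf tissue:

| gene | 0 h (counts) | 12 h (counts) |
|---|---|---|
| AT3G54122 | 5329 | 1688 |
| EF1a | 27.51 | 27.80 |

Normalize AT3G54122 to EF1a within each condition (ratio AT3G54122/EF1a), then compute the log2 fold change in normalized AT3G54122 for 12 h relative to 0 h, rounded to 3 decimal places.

-1.674

AT3G54122/EF1a (0 h) = 5329 / 27.51 = 193.71
AT3G54122/EF1a (12 h) = 1688 / 27.80 = 60.719
Fold change = 60.719 / 193.71 = 0.3135
log2(0.3135) = -1.6737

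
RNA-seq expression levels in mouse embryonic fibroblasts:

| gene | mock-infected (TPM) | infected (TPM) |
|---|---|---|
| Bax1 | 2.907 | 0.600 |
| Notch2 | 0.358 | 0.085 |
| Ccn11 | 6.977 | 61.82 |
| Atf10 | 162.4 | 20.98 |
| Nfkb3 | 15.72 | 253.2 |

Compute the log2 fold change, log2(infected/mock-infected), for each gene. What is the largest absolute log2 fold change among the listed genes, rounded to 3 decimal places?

4.010

log2(0.600/2.907) = -2.276  (Bax1)
log2(0.085/0.358) = -2.074  (Notch2)
log2(61.82/6.977) = 3.147  (Ccn11)
log2(20.98/162.4) = -2.952  (Atf10)
log2(253.2/15.72) = 4.010  (Nfkb3)
The largest magnitude belongs to Nfkb3.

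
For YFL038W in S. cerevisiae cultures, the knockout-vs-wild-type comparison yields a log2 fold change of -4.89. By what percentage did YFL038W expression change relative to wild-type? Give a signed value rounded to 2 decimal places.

Fold change = 2^(-4.89) = 0.0337
Percent change = (FC − 1) × 100% = (0.0337 − 1) × 100 = -96.63%

-96.63%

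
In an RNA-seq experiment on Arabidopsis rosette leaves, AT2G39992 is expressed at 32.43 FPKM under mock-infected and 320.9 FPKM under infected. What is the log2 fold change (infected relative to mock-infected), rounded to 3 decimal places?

Fold change = 320.9 / 32.43 = 9.8952
log2(9.8952) = 3.3067

3.307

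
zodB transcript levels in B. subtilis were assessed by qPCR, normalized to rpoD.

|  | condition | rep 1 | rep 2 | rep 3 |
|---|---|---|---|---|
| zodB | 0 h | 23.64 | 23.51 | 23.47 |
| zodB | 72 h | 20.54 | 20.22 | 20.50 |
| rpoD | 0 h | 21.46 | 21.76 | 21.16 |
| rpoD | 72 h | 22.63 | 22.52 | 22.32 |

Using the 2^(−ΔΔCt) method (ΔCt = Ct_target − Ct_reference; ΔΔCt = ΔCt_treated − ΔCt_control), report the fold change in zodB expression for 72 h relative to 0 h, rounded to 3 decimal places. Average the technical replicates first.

Mean Ct: zodB 0 h 23.540; zodB 72 h 20.420; rpoD 0 h 21.460; rpoD 72 h 22.490
ΔCt(0 h) = 23.540 − 21.460 = 2.080
ΔCt(72 h) = 20.420 − 22.490 = -2.070
ΔΔCt = -2.070 − 2.080 = -4.150
Fold change = 2^(−(-4.150)) = 2^4.150 = 17.7531

17.753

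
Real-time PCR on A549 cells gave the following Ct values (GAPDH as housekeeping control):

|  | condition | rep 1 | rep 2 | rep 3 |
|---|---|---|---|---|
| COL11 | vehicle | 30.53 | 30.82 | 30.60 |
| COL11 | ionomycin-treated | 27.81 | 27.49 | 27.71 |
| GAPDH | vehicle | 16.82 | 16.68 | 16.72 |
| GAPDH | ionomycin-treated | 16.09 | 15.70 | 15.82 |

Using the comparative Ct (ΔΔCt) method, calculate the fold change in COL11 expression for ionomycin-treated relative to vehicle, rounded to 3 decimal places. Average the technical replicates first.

4.317

Mean Ct: COL11 vehicle 30.650; COL11 ionomycin-treated 27.670; GAPDH vehicle 16.740; GAPDH ionomycin-treated 15.870
ΔCt(vehicle) = 30.650 − 16.740 = 13.910
ΔCt(ionomycin-treated) = 27.670 − 15.870 = 11.800
ΔΔCt = 11.800 − 13.910 = -2.110
Fold change = 2^(−(-2.110)) = 2^2.110 = 4.3169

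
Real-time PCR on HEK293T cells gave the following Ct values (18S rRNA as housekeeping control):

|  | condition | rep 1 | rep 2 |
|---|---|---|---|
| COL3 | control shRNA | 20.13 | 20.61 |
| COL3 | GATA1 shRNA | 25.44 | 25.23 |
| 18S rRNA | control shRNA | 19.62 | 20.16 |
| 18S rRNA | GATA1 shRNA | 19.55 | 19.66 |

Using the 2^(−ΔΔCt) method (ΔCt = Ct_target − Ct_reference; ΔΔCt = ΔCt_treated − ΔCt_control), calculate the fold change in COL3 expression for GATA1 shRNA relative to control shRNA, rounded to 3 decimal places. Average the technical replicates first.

Mean Ct: COL3 control shRNA 20.370; COL3 GATA1 shRNA 25.335; 18S rRNA control shRNA 19.890; 18S rRNA GATA1 shRNA 19.605
ΔCt(control shRNA) = 20.370 − 19.890 = 0.480
ΔCt(GATA1 shRNA) = 25.335 − 19.605 = 5.730
ΔΔCt = 5.730 − 0.480 = 5.250
Fold change = 2^(−5.250) = 0.0263

0.026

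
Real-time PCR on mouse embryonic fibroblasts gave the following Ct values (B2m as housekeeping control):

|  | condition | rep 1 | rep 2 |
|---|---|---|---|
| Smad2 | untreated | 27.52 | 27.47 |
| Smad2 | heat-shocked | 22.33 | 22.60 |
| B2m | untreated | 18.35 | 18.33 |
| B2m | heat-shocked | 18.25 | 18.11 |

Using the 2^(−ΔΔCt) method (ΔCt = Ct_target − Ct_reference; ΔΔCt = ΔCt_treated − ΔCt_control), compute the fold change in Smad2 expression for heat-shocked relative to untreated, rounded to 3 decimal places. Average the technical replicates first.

29.243

Mean Ct: Smad2 untreated 27.495; Smad2 heat-shocked 22.465; B2m untreated 18.340; B2m heat-shocked 18.180
ΔCt(untreated) = 27.495 − 18.340 = 9.155
ΔCt(heat-shocked) = 22.465 − 18.180 = 4.285
ΔΔCt = 4.285 − 9.155 = -4.870
Fold change = 2^(−(-4.870)) = 2^4.870 = 29.2426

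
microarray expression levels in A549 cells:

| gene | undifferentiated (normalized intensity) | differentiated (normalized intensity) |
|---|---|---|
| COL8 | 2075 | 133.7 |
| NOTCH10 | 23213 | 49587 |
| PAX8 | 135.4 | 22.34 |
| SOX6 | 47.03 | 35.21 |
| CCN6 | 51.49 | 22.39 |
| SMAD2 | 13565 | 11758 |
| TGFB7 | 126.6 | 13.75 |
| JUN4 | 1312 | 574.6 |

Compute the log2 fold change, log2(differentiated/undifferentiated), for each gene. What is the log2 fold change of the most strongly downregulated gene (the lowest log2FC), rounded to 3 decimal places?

-3.956

log2(133.7/2075) = -3.956  (COL8)
log2(49587/23213) = 1.095  (NOTCH10)
log2(22.34/135.4) = -2.600  (PAX8)
log2(35.21/47.03) = -0.418  (SOX6)
log2(22.39/51.49) = -1.201  (CCN6)
log2(11758/13565) = -0.206  (SMAD2)
log2(13.75/126.6) = -3.203  (TGFB7)
log2(574.6/1312) = -1.191  (JUN4)
COL8 is most strongly downregulated.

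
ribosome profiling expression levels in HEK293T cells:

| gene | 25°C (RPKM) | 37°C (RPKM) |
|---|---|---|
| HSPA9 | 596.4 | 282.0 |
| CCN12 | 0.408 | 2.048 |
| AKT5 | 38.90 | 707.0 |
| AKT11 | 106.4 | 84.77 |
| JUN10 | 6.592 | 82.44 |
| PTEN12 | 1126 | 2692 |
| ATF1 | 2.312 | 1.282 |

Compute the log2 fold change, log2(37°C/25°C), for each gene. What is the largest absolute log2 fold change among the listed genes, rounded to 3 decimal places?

4.184

log2(282.0/596.4) = -1.081  (HSPA9)
log2(2.048/0.408) = 2.328  (CCN12)
log2(707.0/38.90) = 4.184  (AKT5)
log2(84.77/106.4) = -0.328  (AKT11)
log2(82.44/6.592) = 3.645  (JUN10)
log2(2692/1126) = 1.257  (PTEN12)
log2(1.282/2.312) = -0.851  (ATF1)
The largest magnitude belongs to AKT5.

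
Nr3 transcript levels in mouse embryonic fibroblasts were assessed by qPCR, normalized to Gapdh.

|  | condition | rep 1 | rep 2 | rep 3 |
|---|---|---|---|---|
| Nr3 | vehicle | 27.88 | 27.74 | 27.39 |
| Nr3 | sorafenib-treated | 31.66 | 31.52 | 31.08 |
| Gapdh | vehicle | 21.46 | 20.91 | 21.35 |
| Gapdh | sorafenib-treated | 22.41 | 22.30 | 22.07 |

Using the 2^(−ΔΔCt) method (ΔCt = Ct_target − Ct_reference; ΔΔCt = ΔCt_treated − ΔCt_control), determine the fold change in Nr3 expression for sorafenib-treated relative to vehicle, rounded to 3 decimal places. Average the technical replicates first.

0.151

Mean Ct: Nr3 vehicle 27.670; Nr3 sorafenib-treated 31.420; Gapdh vehicle 21.240; Gapdh sorafenib-treated 22.260
ΔCt(vehicle) = 27.670 − 21.240 = 6.430
ΔCt(sorafenib-treated) = 31.420 − 22.260 = 9.160
ΔΔCt = 9.160 − 6.430 = 2.730
Fold change = 2^(−2.730) = 0.1507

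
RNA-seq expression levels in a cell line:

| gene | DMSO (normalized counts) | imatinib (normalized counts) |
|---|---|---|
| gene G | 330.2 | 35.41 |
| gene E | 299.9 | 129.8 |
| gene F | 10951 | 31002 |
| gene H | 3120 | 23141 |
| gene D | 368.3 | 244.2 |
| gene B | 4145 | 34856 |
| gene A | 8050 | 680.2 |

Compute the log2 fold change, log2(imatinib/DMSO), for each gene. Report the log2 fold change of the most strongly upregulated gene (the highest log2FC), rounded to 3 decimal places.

3.072

log2(35.41/330.2) = -3.221  (gene G)
log2(129.8/299.9) = -1.208  (gene E)
log2(31002/10951) = 1.501  (gene F)
log2(23141/3120) = 2.891  (gene H)
log2(244.2/368.3) = -0.593  (gene D)
log2(34856/4145) = 3.072  (gene B)
log2(680.2/8050) = -3.565  (gene A)
gene B is most strongly upregulated.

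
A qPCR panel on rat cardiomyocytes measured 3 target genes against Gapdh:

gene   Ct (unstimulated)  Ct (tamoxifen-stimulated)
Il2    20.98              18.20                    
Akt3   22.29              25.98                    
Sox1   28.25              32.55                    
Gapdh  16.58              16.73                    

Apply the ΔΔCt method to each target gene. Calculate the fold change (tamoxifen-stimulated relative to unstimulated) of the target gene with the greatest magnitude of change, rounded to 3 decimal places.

Il2: ΔΔCt = (18.20−16.73) − (20.98−16.58) = 1.47 − 4.40 = -2.93; fold change = 2^2.93 = 7.621
Akt3: ΔΔCt = (25.98−16.73) − (22.29−16.58) = 9.25 − 5.71 = 3.54; fold change = 2^-3.54 = 0.086
Sox1: ΔΔCt = (32.55−16.73) − (28.25−16.58) = 15.82 − 11.67 = 4.15; fold change = 2^-4.15 = 0.056
Sox1 has the largest |ΔΔCt| = 4.15.

0.056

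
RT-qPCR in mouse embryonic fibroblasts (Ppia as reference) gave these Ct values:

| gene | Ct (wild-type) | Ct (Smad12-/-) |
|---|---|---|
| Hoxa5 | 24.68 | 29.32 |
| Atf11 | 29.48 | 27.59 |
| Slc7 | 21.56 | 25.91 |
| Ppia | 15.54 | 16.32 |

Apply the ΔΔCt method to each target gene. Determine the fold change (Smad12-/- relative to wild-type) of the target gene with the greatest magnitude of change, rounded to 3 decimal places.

0.069

Hoxa5: ΔΔCt = (29.32−16.32) − (24.68−15.54) = 13.00 − 9.14 = 3.86; fold change = 2^-3.86 = 0.069
Atf11: ΔΔCt = (27.59−16.32) − (29.48−15.54) = 11.27 − 13.94 = -2.67; fold change = 2^2.67 = 6.364
Slc7: ΔΔCt = (25.91−16.32) − (21.56−15.54) = 9.59 − 6.02 = 3.57; fold change = 2^-3.57 = 0.084
Hoxa5 has the largest |ΔΔCt| = 3.86.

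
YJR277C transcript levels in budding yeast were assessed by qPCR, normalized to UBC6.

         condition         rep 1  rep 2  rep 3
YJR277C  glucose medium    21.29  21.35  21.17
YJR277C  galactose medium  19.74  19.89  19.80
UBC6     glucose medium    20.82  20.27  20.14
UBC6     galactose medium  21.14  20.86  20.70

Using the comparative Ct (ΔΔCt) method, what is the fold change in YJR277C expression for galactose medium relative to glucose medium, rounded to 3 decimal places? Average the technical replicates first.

Mean Ct: YJR277C glucose medium 21.270; YJR277C galactose medium 19.810; UBC6 glucose medium 20.410; UBC6 galactose medium 20.900
ΔCt(glucose medium) = 21.270 − 20.410 = 0.860
ΔCt(galactose medium) = 19.810 − 20.900 = -1.090
ΔΔCt = -1.090 − 0.860 = -1.950
Fold change = 2^(−(-1.950)) = 2^1.950 = 3.8637

3.864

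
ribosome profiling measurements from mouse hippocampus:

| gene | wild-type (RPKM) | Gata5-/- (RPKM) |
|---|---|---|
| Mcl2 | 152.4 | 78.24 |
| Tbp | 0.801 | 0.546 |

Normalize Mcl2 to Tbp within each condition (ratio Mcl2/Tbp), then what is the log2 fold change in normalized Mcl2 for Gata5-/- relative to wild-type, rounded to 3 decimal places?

-0.409

Mcl2/Tbp (wild-type) = 152.4 / 0.801 = 190.26
Mcl2/Tbp (Gata5-/-) = 78.24 / 0.546 = 143.3
Fold change = 143.3 / 190.26 = 0.7532
log2(0.7532) = -0.4090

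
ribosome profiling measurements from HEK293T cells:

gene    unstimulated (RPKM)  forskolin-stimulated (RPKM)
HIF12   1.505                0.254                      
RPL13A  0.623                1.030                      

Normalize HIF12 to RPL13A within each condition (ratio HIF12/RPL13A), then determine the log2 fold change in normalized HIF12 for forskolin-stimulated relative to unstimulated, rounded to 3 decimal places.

HIF12/RPL13A (unstimulated) = 1.505 / 0.623 = 2.4157
HIF12/RPL13A (forskolin-stimulated) = 0.254 / 1.030 = 0.2466
Fold change = 0.2466 / 2.4157 = 0.1021
log2(0.1021) = -3.2922

-3.292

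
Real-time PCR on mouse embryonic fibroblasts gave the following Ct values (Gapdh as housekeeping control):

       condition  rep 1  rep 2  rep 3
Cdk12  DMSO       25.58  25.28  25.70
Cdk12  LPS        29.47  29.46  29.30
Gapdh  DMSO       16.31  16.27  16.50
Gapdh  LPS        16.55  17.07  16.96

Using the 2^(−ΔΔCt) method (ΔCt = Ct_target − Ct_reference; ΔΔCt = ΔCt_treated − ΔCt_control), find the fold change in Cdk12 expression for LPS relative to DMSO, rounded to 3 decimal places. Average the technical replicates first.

Mean Ct: Cdk12 DMSO 25.520; Cdk12 LPS 29.410; Gapdh DMSO 16.360; Gapdh LPS 16.860
ΔCt(DMSO) = 25.520 − 16.360 = 9.160
ΔCt(LPS) = 29.410 − 16.860 = 12.550
ΔΔCt = 12.550 − 9.160 = 3.390
Fold change = 2^(−3.390) = 0.0954

0.095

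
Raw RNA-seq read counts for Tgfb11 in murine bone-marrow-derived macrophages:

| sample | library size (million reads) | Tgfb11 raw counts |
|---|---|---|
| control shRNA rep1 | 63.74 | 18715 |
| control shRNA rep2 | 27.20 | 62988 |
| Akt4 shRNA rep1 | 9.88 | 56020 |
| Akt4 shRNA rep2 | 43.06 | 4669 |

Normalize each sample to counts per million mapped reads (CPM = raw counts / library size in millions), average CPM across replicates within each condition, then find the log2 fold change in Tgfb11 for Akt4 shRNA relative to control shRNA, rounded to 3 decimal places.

1.147

CPM(control shRNA rep1) = 18715 / 63.74 = 293.6147
CPM(control shRNA rep2) = 62988 / 27.20 = 2315.7353
CPM(Akt4 shRNA rep1) = 56020 / 9.88 = 5670.0405
CPM(Akt4 shRNA rep2) = 4669 / 43.06 = 108.4301
mean CPM(control shRNA) = 1304.6750; mean CPM(Akt4 shRNA) = 2889.2353
Fold change = 2889.2353 / 1304.6750 = 2.21452
log2(2.21452) = 1.1470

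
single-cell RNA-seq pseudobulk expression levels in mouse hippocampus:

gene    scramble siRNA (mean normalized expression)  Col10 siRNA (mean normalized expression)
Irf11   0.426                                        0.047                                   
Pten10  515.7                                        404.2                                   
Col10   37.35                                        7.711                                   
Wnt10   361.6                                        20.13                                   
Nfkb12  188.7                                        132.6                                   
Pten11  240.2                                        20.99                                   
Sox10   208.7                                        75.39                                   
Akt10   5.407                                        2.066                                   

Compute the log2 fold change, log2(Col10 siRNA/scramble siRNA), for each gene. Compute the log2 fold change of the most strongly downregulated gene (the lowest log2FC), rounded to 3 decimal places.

-4.167

log2(0.047/0.426) = -3.180  (Irf11)
log2(404.2/515.7) = -0.351  (Pten10)
log2(7.711/37.35) = -2.276  (Col10)
log2(20.13/361.6) = -4.167  (Wnt10)
log2(132.6/188.7) = -0.509  (Nfkb12)
log2(20.99/240.2) = -3.516  (Pten11)
log2(75.39/208.7) = -1.469  (Sox10)
log2(2.066/5.407) = -1.388  (Akt10)
Wnt10 is most strongly downregulated.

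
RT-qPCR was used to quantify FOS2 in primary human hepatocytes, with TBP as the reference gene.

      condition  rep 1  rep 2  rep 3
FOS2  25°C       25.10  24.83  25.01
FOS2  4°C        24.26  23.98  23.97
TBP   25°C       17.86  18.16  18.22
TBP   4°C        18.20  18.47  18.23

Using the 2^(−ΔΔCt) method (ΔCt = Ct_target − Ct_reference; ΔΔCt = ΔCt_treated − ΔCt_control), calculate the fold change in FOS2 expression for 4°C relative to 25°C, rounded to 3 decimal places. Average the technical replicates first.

2.189

Mean Ct: FOS2 25°C 24.980; FOS2 4°C 24.070; TBP 25°C 18.080; TBP 4°C 18.300
ΔCt(25°C) = 24.980 − 18.080 = 6.900
ΔCt(4°C) = 24.070 − 18.300 = 5.770
ΔΔCt = 5.770 − 6.900 = -1.130
Fold change = 2^(−(-1.130)) = 2^1.130 = 2.1886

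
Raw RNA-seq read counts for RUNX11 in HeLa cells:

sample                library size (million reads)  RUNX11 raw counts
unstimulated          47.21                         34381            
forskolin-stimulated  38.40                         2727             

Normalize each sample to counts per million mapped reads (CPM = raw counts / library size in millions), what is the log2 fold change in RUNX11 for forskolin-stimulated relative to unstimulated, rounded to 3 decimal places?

CPM(unstimulated) = 34381 / 47.21 = 728.2567
CPM(forskolin-stimulated) = 2727 / 38.40 = 71.0156
Fold change = 71.0156 / 728.2567 = 0.09751
log2(0.09751) = -3.3582

-3.358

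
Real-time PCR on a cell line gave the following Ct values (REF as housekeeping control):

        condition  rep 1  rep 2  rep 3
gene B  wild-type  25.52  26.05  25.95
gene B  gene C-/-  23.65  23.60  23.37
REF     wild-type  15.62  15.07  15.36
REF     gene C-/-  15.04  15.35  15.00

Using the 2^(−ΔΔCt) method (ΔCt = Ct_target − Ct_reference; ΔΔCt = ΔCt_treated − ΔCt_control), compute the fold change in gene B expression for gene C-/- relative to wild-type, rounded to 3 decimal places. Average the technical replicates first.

Mean Ct: gene B wild-type 25.840; gene B gene C-/- 23.540; REF wild-type 15.350; REF gene C-/- 15.130
ΔCt(wild-type) = 25.840 − 15.350 = 10.490
ΔCt(gene C-/-) = 23.540 − 15.130 = 8.410
ΔΔCt = 8.410 − 10.490 = -2.080
Fold change = 2^(−(-2.080)) = 2^2.080 = 4.2281

4.228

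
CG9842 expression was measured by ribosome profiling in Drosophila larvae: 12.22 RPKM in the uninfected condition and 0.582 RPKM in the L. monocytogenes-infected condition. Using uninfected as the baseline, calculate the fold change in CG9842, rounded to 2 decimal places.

0.05

Fold change = 0.582 / 12.22 = 0.048
CG9842 is downregulated.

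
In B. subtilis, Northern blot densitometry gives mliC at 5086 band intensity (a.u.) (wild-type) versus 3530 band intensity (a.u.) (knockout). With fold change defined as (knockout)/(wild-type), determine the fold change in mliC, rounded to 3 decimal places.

Fold change = 3530 / 5086 = 0.6941
mliC is downregulated.

0.694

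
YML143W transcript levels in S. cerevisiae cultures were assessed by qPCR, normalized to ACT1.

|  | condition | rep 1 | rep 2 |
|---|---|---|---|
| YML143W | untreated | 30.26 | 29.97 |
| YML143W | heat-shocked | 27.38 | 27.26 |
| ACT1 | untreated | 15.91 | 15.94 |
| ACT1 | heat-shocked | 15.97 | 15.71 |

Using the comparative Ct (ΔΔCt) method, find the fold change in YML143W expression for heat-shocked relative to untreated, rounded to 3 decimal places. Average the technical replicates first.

Mean Ct: YML143W untreated 30.115; YML143W heat-shocked 27.320; ACT1 untreated 15.925; ACT1 heat-shocked 15.840
ΔCt(untreated) = 30.115 − 15.925 = 14.190
ΔCt(heat-shocked) = 27.320 − 15.840 = 11.480
ΔΔCt = 11.480 − 14.190 = -2.710
Fold change = 2^(−(-2.710)) = 2^2.710 = 6.5432

6.543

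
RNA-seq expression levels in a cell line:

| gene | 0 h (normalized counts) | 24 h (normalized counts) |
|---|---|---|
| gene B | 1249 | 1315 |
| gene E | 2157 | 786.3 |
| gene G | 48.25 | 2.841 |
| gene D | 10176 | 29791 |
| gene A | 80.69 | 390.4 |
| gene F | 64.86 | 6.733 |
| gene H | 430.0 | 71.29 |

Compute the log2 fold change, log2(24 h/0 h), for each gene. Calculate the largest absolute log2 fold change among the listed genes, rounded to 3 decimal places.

log2(1315/1249) = 0.074  (gene B)
log2(786.3/2157) = -1.456  (gene E)
log2(2.841/48.25) = -4.086  (gene G)
log2(29791/10176) = 1.550  (gene D)
log2(390.4/80.69) = 2.274  (gene A)
log2(6.733/64.86) = -3.268  (gene F)
log2(71.29/430.0) = -2.593  (gene H)
The largest magnitude belongs to gene G.

4.086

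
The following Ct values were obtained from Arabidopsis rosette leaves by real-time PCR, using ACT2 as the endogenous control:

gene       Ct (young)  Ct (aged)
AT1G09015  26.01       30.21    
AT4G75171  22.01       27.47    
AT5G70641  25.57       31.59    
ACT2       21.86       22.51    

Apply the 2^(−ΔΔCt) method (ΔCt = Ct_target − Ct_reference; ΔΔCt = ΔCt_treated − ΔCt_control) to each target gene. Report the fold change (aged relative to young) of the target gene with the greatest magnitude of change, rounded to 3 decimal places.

0.024

AT1G09015: ΔΔCt = (30.21−22.51) − (26.01−21.86) = 7.70 − 4.15 = 3.55; fold change = 2^-3.55 = 0.085
AT4G75171: ΔΔCt = (27.47−22.51) − (22.01−21.86) = 4.96 − 0.15 = 4.81; fold change = 2^-4.81 = 0.036
AT5G70641: ΔΔCt = (31.59−22.51) − (25.57−21.86) = 9.08 − 3.71 = 5.37; fold change = 2^-5.37 = 0.024
AT5G70641 has the largest |ΔΔCt| = 5.37.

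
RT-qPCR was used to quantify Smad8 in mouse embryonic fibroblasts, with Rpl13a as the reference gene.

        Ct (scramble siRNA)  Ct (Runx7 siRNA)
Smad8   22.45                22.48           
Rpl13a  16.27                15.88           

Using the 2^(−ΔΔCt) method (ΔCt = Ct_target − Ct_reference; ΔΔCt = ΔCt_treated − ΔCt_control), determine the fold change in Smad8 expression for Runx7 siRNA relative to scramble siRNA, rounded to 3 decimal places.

0.747

ΔCt(scramble siRNA) = 22.450 − 16.270 = 6.180
ΔCt(Runx7 siRNA) = 22.480 − 15.880 = 6.600
ΔΔCt = 6.600 − 6.180 = 0.420
Fold change = 2^(−0.420) = 0.7474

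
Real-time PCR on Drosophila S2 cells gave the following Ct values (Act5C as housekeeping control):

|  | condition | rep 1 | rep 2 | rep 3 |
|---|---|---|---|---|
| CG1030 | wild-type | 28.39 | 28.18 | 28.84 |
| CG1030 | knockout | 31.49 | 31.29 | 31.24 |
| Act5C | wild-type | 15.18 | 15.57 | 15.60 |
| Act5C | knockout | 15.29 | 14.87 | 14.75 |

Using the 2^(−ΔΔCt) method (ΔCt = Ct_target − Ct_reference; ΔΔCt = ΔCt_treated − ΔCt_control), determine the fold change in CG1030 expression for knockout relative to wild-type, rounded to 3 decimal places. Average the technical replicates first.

Mean Ct: CG1030 wild-type 28.470; CG1030 knockout 31.340; Act5C wild-type 15.450; Act5C knockout 14.970
ΔCt(wild-type) = 28.470 − 15.450 = 13.020
ΔCt(knockout) = 31.340 − 14.970 = 16.370
ΔΔCt = 16.370 − 13.020 = 3.350
Fold change = 2^(−3.350) = 0.0981

0.098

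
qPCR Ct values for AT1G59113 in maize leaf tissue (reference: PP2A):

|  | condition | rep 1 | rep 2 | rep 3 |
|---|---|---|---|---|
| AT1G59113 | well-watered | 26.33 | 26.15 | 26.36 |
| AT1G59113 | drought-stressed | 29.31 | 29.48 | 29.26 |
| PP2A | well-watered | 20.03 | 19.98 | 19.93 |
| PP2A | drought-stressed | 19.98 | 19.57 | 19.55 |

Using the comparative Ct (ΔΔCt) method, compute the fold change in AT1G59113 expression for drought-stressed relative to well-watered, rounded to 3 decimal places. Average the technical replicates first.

Mean Ct: AT1G59113 well-watered 26.280; AT1G59113 drought-stressed 29.350; PP2A well-watered 19.980; PP2A drought-stressed 19.700
ΔCt(well-watered) = 26.280 − 19.980 = 6.300
ΔCt(drought-stressed) = 29.350 − 19.700 = 9.650
ΔΔCt = 9.650 − 6.300 = 3.350
Fold change = 2^(−3.350) = 0.0981

0.098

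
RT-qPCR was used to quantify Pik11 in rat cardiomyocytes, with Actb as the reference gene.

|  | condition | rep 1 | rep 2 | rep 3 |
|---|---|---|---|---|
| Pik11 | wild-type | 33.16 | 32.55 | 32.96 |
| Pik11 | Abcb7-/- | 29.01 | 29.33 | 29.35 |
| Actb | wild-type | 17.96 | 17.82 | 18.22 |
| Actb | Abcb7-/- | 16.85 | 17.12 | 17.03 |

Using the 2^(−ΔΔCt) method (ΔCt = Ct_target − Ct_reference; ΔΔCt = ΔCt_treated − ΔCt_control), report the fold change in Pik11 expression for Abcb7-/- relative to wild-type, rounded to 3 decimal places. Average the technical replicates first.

6.320

Mean Ct: Pik11 wild-type 32.890; Pik11 Abcb7-/- 29.230; Actb wild-type 18.000; Actb Abcb7-/- 17.000
ΔCt(wild-type) = 32.890 − 18.000 = 14.890
ΔCt(Abcb7-/-) = 29.230 − 17.000 = 12.230
ΔΔCt = 12.230 − 14.890 = -2.660
Fold change = 2^(−(-2.660)) = 2^2.660 = 6.3203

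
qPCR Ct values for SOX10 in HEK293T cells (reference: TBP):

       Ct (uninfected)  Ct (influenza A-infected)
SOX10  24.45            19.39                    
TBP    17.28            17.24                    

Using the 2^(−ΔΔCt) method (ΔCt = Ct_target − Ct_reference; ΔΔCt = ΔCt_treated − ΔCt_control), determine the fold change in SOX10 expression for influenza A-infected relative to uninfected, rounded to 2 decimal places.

ΔCt(uninfected) = 24.450 − 17.280 = 7.170
ΔCt(influenza A-infected) = 19.390 − 17.240 = 2.150
ΔΔCt = 2.150 − 7.170 = -5.020
Fold change = 2^(−(-5.020)) = 2^5.020 = 32.447

32.45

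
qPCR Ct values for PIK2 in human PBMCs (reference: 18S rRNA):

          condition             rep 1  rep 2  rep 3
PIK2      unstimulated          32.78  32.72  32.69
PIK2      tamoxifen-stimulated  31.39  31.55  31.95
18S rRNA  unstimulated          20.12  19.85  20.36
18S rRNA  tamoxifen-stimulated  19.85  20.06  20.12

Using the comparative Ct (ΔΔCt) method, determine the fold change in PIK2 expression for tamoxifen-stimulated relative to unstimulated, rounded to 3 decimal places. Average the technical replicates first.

2.000

Mean Ct: PIK2 unstimulated 32.730; PIK2 tamoxifen-stimulated 31.630; 18S rRNA unstimulated 20.110; 18S rRNA tamoxifen-stimulated 20.010
ΔCt(unstimulated) = 32.730 − 20.110 = 12.620
ΔCt(tamoxifen-stimulated) = 31.630 − 20.010 = 11.620
ΔΔCt = 11.620 − 12.620 = -1.000
Fold change = 2^(−(-1.000)) = 2^1.000 = 2.0000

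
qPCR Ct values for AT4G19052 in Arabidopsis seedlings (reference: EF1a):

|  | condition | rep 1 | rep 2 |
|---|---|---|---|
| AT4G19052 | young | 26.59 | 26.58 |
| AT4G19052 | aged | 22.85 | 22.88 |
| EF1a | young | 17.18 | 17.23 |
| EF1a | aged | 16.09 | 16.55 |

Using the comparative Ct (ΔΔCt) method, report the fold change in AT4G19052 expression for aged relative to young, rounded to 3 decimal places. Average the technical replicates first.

7.135

Mean Ct: AT4G19052 young 26.585; AT4G19052 aged 22.865; EF1a young 17.205; EF1a aged 16.320
ΔCt(young) = 26.585 − 17.205 = 9.380
ΔCt(aged) = 22.865 − 16.320 = 6.545
ΔΔCt = 6.545 − 9.380 = -2.835
Fold change = 2^(−(-2.835)) = 2^2.835 = 7.1354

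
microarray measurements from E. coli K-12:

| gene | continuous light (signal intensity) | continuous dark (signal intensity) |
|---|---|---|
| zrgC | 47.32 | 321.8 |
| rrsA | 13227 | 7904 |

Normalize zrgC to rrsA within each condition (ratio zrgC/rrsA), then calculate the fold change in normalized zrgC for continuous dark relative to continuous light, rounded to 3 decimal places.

zrgC/rrsA (continuous light) = 47.32 / 13227 = 0.0035775
zrgC/rrsA (continuous dark) = 321.8 / 7904 = 0.040714
Fold change = 0.040714 / 0.0035775 = 11.3804

11.380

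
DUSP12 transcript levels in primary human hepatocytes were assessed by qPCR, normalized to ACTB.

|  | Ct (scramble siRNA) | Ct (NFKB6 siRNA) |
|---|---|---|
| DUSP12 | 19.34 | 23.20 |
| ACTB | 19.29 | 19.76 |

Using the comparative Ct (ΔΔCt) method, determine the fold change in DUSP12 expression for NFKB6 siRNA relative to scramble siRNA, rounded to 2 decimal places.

ΔCt(scramble siRNA) = 19.340 − 19.290 = 0.050
ΔCt(NFKB6 siRNA) = 23.200 − 19.760 = 3.440
ΔΔCt = 3.440 − 0.050 = 3.390
Fold change = 2^(−3.390) = 0.095

0.10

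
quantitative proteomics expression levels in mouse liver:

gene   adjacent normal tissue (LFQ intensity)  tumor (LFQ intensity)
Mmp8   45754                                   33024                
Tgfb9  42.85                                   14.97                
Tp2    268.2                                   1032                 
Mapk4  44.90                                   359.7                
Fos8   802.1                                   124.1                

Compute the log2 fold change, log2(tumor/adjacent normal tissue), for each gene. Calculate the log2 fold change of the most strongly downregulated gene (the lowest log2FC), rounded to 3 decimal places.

log2(33024/45754) = -0.470  (Mmp8)
log2(14.97/42.85) = -1.517  (Tgfb9)
log2(1032/268.2) = 1.944  (Tp2)
log2(359.7/44.90) = 3.002  (Mapk4)
log2(124.1/802.1) = -2.692  (Fos8)
Fos8 is most strongly downregulated.

-2.692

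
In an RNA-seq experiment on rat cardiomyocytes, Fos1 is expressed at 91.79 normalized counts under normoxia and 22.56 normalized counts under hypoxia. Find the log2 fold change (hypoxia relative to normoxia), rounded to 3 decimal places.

Fold change = 22.56 / 91.79 = 0.2458
log2(0.2458) = -2.0246

-2.025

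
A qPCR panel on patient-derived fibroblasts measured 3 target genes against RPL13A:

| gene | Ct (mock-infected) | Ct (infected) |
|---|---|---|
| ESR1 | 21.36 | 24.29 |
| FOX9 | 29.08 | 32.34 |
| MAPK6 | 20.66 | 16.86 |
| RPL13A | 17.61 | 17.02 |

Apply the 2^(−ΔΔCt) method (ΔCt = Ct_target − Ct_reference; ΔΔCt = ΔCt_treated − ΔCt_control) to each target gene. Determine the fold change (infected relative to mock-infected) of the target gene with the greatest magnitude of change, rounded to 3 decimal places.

0.069

ESR1: ΔΔCt = (24.29−17.02) − (21.36−17.61) = 7.27 − 3.75 = 3.52; fold change = 2^-3.52 = 0.087
FOX9: ΔΔCt = (32.34−17.02) − (29.08−17.61) = 15.32 − 11.47 = 3.85; fold change = 2^-3.85 = 0.069
MAPK6: ΔΔCt = (16.86−17.02) − (20.66−17.61) = -0.16 − 3.05 = -3.21; fold change = 2^3.21 = 9.254
FOX9 has the largest |ΔΔCt| = 3.85.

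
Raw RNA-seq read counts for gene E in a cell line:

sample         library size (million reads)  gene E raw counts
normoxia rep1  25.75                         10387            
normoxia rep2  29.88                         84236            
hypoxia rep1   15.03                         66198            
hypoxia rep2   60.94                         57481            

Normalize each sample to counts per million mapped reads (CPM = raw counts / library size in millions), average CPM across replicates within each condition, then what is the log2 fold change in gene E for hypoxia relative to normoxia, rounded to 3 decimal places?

CPM(normoxia rep1) = 10387 / 25.75 = 403.3786
CPM(normoxia rep2) = 84236 / 29.88 = 2819.1432
CPM(hypoxia rep1) = 66198 / 15.03 = 4404.3912
CPM(hypoxia rep2) = 57481 / 60.94 = 943.2393
mean CPM(normoxia) = 1611.2609; mean CPM(hypoxia) = 2673.8152
Fold change = 2673.8152 / 1611.2609 = 1.65946
log2(1.65946) = 0.7307

0.731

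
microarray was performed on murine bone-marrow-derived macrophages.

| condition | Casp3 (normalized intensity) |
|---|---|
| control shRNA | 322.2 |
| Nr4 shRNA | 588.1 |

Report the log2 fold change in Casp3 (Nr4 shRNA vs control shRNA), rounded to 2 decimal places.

0.87

Fold change = 588.1 / 322.2 = 1.8253
log2(1.8253) = 0.868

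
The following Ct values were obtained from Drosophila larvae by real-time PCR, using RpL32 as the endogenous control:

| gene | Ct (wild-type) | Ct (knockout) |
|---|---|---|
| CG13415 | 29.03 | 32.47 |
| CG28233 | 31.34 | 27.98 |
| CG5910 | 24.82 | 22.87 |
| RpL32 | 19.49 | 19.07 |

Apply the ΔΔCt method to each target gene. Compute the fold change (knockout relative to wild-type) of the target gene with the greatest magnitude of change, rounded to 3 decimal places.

CG13415: ΔΔCt = (32.47−19.07) − (29.03−19.49) = 13.40 − 9.54 = 3.86; fold change = 2^-3.86 = 0.069
CG28233: ΔΔCt = (27.98−19.07) − (31.34−19.49) = 8.91 − 11.85 = -2.94; fold change = 2^2.94 = 7.674
CG5910: ΔΔCt = (22.87−19.07) − (24.82−19.49) = 3.80 − 5.33 = -1.53; fold change = 2^1.53 = 2.888
CG13415 has the largest |ΔΔCt| = 3.86.

0.069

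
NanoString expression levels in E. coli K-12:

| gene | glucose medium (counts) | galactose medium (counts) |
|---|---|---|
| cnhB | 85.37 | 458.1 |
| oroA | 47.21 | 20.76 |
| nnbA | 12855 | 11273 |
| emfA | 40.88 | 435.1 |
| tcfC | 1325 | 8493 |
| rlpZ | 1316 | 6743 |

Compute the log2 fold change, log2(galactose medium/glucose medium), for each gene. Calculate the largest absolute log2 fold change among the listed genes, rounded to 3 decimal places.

log2(458.1/85.37) = 2.424  (cnhB)
log2(20.76/47.21) = -1.185  (oroA)
log2(11273/12855) = -0.189  (nnbA)
log2(435.1/40.88) = 3.412  (emfA)
log2(8493/1325) = 2.680  (tcfC)
log2(6743/1316) = 2.357  (rlpZ)
The largest magnitude belongs to emfA.

3.412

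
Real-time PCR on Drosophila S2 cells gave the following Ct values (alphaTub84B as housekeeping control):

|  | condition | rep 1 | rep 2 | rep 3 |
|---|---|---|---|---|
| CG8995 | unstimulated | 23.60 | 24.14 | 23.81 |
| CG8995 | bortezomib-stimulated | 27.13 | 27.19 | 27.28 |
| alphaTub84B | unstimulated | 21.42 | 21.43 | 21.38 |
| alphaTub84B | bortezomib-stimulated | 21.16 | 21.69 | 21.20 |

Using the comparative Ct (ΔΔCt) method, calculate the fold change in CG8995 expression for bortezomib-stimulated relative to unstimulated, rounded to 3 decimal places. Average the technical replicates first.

Mean Ct: CG8995 unstimulated 23.850; CG8995 bortezomib-stimulated 27.200; alphaTub84B unstimulated 21.410; alphaTub84B bortezomib-stimulated 21.350
ΔCt(unstimulated) = 23.850 − 21.410 = 2.440
ΔCt(bortezomib-stimulated) = 27.200 − 21.350 = 5.850
ΔΔCt = 5.850 − 2.440 = 3.410
Fold change = 2^(−3.410) = 0.0941

0.094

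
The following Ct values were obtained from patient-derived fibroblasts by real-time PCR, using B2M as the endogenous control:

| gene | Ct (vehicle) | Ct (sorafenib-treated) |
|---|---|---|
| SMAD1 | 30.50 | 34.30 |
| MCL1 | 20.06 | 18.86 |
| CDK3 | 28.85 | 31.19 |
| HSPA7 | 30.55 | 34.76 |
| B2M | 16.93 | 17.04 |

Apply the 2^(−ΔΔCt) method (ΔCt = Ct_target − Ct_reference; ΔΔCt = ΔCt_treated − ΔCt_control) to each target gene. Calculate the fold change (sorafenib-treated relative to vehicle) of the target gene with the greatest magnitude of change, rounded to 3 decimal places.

0.058

SMAD1: ΔΔCt = (34.30−17.04) − (30.50−16.93) = 17.26 − 13.57 = 3.69; fold change = 2^-3.69 = 0.077
MCL1: ΔΔCt = (18.86−17.04) − (20.06−16.93) = 1.82 − 3.13 = -1.31; fold change = 2^1.31 = 2.479
CDK3: ΔΔCt = (31.19−17.04) − (28.85−16.93) = 14.15 − 11.92 = 2.23; fold change = 2^-2.23 = 0.213
HSPA7: ΔΔCt = (34.76−17.04) − (30.55−16.93) = 17.72 − 13.62 = 4.10; fold change = 2^-4.10 = 0.058
HSPA7 has the largest |ΔΔCt| = 4.10.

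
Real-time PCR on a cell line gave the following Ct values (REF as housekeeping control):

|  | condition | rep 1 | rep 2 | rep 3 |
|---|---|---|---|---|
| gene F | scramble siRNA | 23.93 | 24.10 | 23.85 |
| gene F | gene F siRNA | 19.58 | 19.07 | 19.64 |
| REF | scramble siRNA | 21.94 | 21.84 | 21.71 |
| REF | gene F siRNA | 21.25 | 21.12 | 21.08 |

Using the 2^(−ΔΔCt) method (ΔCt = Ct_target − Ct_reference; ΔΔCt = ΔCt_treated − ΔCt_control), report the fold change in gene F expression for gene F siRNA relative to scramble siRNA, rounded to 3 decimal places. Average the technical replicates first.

Mean Ct: gene F scramble siRNA 23.960; gene F gene F siRNA 19.430; REF scramble siRNA 21.830; REF gene F siRNA 21.150
ΔCt(scramble siRNA) = 23.960 − 21.830 = 2.130
ΔCt(gene F siRNA) = 19.430 − 21.150 = -1.720
ΔΔCt = -1.720 − 2.130 = -3.850
Fold change = 2^(−(-3.850)) = 2^3.850 = 14.4200

14.420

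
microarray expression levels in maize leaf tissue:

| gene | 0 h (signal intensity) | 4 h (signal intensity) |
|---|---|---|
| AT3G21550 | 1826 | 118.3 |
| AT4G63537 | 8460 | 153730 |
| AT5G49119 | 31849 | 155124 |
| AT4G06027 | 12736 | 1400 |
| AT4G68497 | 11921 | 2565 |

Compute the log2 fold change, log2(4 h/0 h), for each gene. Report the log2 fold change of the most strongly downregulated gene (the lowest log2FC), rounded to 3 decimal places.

log2(118.3/1826) = -3.948  (AT3G21550)
log2(153730/8460) = 4.184  (AT4G63537)
log2(155124/31849) = 2.284  (AT5G49119)
log2(1400/12736) = -3.185  (AT4G06027)
log2(2565/11921) = -2.216  (AT4G68497)
AT3G21550 is most strongly downregulated.

-3.948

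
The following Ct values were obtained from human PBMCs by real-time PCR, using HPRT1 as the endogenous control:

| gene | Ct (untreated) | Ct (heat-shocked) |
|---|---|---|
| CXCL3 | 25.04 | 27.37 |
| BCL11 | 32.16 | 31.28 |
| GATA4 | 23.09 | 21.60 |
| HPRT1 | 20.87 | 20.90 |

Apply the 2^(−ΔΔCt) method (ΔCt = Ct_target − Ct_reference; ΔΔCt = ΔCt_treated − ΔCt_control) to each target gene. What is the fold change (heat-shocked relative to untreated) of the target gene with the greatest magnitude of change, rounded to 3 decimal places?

0.203

CXCL3: ΔΔCt = (27.37−20.90) − (25.04−20.87) = 6.47 − 4.17 = 2.30; fold change = 2^-2.30 = 0.203
BCL11: ΔΔCt = (31.28−20.90) − (32.16−20.87) = 10.38 − 11.29 = -0.91; fold change = 2^0.91 = 1.879
GATA4: ΔΔCt = (21.60−20.90) − (23.09−20.87) = 0.70 − 2.22 = -1.52; fold change = 2^1.52 = 2.868
CXCL3 has the largest |ΔΔCt| = 2.30.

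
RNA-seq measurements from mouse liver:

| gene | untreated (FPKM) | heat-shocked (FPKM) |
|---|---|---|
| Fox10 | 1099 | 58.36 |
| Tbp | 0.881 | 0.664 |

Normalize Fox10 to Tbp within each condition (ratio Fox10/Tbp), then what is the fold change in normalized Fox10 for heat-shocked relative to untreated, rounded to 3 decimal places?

Fox10/Tbp (untreated) = 1099 / 0.881 = 1247.4
Fox10/Tbp (heat-shocked) = 58.36 / 0.664 = 87.892
Fold change = 87.892 / 1247.4 = 0.0705

0.070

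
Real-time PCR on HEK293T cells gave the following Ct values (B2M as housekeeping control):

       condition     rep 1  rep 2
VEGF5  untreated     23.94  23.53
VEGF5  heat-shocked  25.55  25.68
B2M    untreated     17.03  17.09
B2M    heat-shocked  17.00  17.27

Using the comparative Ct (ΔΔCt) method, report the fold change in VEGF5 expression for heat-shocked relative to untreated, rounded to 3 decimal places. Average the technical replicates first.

0.286

Mean Ct: VEGF5 untreated 23.735; VEGF5 heat-shocked 25.615; B2M untreated 17.060; B2M heat-shocked 17.135
ΔCt(untreated) = 23.735 − 17.060 = 6.675
ΔCt(heat-shocked) = 25.615 − 17.135 = 8.480
ΔΔCt = 8.480 − 6.675 = 1.805
Fold change = 2^(−1.805) = 0.2862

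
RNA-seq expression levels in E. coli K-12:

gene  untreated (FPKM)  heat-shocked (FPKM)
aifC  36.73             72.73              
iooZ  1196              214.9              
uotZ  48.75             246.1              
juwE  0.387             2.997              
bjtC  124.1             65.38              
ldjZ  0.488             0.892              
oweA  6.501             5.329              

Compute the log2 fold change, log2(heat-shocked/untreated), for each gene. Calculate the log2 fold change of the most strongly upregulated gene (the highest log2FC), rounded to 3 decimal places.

2.953

log2(72.73/36.73) = 0.986  (aifC)
log2(214.9/1196) = -2.476  (iooZ)
log2(246.1/48.75) = 2.336  (uotZ)
log2(2.997/0.387) = 2.953  (juwE)
log2(65.38/124.1) = -0.925  (bjtC)
log2(0.892/0.488) = 0.870  (ldjZ)
log2(5.329/6.501) = -0.287  (oweA)
juwE is most strongly upregulated.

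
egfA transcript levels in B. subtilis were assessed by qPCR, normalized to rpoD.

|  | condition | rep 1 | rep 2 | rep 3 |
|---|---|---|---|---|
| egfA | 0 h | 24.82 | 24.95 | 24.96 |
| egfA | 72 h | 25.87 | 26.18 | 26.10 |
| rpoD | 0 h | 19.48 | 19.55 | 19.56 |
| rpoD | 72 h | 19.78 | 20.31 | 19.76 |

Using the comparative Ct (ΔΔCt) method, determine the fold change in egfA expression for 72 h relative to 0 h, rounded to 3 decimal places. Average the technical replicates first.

0.607

Mean Ct: egfA 0 h 24.910; egfA 72 h 26.050; rpoD 0 h 19.530; rpoD 72 h 19.950
ΔCt(0 h) = 24.910 − 19.530 = 5.380
ΔCt(72 h) = 26.050 − 19.950 = 6.100
ΔΔCt = 6.100 − 5.380 = 0.720
Fold change = 2^(−0.720) = 0.6071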